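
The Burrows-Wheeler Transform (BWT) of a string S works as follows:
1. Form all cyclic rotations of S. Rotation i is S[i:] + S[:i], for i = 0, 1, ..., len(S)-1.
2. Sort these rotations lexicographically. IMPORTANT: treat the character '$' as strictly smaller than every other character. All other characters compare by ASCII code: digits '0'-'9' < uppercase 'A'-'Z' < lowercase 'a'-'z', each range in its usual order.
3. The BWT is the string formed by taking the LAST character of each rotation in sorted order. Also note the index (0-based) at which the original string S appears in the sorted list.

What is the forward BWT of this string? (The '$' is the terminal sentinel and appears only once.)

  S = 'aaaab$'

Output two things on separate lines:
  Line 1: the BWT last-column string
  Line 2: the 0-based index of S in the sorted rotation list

Answer: b$aaaa
1

Derivation:
All 6 rotations (rotation i = S[i:]+S[:i]):
  rot[0] = aaaab$
  rot[1] = aaab$a
  rot[2] = aab$aa
  rot[3] = ab$aaa
  rot[4] = b$aaaa
  rot[5] = $aaaab
Sorted (with $ < everything):
  sorted[0] = $aaaab  (last char: 'b')
  sorted[1] = aaaab$  (last char: '$')
  sorted[2] = aaab$a  (last char: 'a')
  sorted[3] = aab$aa  (last char: 'a')
  sorted[4] = ab$aaa  (last char: 'a')
  sorted[5] = b$aaaa  (last char: 'a')
Last column: b$aaaa
Original string S is at sorted index 1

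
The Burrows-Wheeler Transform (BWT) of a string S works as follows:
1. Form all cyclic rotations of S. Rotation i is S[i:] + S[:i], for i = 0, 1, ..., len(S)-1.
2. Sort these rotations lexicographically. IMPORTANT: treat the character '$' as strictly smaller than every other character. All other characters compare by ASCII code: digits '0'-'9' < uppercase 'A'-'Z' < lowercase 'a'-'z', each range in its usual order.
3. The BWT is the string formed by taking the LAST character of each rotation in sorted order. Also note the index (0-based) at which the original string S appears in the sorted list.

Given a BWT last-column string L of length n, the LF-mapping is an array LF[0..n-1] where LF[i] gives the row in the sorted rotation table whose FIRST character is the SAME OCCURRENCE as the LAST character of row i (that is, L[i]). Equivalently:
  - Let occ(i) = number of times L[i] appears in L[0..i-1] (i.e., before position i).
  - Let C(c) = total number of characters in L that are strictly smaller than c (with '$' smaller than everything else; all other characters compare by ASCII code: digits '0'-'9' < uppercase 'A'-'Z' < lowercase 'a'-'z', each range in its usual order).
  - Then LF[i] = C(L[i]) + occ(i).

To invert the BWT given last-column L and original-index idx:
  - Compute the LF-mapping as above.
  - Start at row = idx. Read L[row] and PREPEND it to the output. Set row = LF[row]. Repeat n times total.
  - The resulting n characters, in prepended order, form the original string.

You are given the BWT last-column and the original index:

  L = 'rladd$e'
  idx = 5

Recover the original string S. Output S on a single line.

LF mapping: 6 5 1 2 3 0 4
Walk LF starting at row 5, prepending L[row]:
  step 1: row=5, L[5]='$', prepend. Next row=LF[5]=0
  step 2: row=0, L[0]='r', prepend. Next row=LF[0]=6
  step 3: row=6, L[6]='e', prepend. Next row=LF[6]=4
  step 4: row=4, L[4]='d', prepend. Next row=LF[4]=3
  step 5: row=3, L[3]='d', prepend. Next row=LF[3]=2
  step 6: row=2, L[2]='a', prepend. Next row=LF[2]=1
  step 7: row=1, L[1]='l', prepend. Next row=LF[1]=5
Reversed output: ladder$

Answer: ladder$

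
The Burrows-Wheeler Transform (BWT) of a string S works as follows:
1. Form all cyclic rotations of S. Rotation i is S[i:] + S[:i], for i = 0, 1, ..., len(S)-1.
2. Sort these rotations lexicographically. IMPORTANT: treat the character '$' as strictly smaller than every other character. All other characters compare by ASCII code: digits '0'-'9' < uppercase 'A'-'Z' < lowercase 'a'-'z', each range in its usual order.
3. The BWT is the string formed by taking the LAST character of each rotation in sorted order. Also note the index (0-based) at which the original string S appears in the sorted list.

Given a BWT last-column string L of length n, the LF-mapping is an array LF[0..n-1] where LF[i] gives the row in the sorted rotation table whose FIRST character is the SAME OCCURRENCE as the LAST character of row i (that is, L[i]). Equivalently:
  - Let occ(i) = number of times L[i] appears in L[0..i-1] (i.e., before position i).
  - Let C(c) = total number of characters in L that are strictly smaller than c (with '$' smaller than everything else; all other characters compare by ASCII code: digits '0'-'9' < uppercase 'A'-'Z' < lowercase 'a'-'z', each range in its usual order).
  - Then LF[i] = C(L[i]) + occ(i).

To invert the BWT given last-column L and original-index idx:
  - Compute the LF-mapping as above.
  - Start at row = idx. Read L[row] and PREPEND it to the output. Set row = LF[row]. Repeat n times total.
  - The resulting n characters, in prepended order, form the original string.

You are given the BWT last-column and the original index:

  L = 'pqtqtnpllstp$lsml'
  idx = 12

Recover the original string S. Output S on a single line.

LF mapping: 7 10 14 11 15 6 8 1 2 12 16 9 0 3 13 5 4
Walk LF starting at row 12, prepending L[row]:
  step 1: row=12, L[12]='$', prepend. Next row=LF[12]=0
  step 2: row=0, L[0]='p', prepend. Next row=LF[0]=7
  step 3: row=7, L[7]='l', prepend. Next row=LF[7]=1
  step 4: row=1, L[1]='q', prepend. Next row=LF[1]=10
  step 5: row=10, L[10]='t', prepend. Next row=LF[10]=16
  step 6: row=16, L[16]='l', prepend. Next row=LF[16]=4
  step 7: row=4, L[4]='t', prepend. Next row=LF[4]=15
  step 8: row=15, L[15]='m', prepend. Next row=LF[15]=5
  step 9: row=5, L[5]='n', prepend. Next row=LF[5]=6
  step 10: row=6, L[6]='p', prepend. Next row=LF[6]=8
  step 11: row=8, L[8]='l', prepend. Next row=LF[8]=2
  step 12: row=2, L[2]='t', prepend. Next row=LF[2]=14
  step 13: row=14, L[14]='s', prepend. Next row=LF[14]=13
  step 14: row=13, L[13]='l', prepend. Next row=LF[13]=3
  step 15: row=3, L[3]='q', prepend. Next row=LF[3]=11
  step 16: row=11, L[11]='p', prepend. Next row=LF[11]=9
  step 17: row=9, L[9]='s', prepend. Next row=LF[9]=12
Reversed output: spqlstlpnmtltqlp$

Answer: spqlstlpnmtltqlp$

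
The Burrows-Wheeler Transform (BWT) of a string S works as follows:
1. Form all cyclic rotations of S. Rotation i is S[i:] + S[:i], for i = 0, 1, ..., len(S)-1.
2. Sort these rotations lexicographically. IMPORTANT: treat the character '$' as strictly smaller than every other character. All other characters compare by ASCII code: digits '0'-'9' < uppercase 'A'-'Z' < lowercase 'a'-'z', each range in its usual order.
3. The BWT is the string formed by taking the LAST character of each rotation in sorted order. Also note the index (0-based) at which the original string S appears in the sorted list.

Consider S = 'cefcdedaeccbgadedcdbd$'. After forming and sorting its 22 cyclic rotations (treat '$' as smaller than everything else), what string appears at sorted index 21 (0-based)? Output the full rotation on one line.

All 22 rotations (rotation i = S[i:]+S[:i]):
  rot[0] = cefcdedaeccbgadedcdbd$
  rot[1] = efcdedaeccbgadedcdbd$c
  rot[2] = fcdedaeccbgadedcdbd$ce
  rot[3] = cdedaeccbgadedcdbd$cef
  rot[4] = dedaeccbgadedcdbd$cefc
  rot[5] = edaeccbgadedcdbd$cefcd
  rot[6] = daeccbgadedcdbd$cefcde
  rot[7] = aeccbgadedcdbd$cefcded
  rot[8] = eccbgadedcdbd$cefcdeda
  rot[9] = ccbgadedcdbd$cefcdedae
  rot[10] = cbgadedcdbd$cefcdedaec
  rot[11] = bgadedcdbd$cefcdedaecc
  rot[12] = gadedcdbd$cefcdedaeccb
  rot[13] = adedcdbd$cefcdedaeccbg
  rot[14] = dedcdbd$cefcdedaeccbga
  rot[15] = edcdbd$cefcdedaeccbgad
  rot[16] = dcdbd$cefcdedaeccbgade
  rot[17] = cdbd$cefcdedaeccbgaded
  rot[18] = dbd$cefcdedaeccbgadedc
  rot[19] = bd$cefcdedaeccbgadedcd
  rot[20] = d$cefcdedaeccbgadedcdb
  rot[21] = $cefcdedaeccbgadedcdbd
Sorted (with $ < everything):
  sorted[0] = $cefcdedaeccbgadedcdbd
  sorted[1] = adedcdbd$cefcdedaeccbg
  sorted[2] = aeccbgadedcdbd$cefcded
  sorted[3] = bd$cefcdedaeccbgadedcd
  sorted[4] = bgadedcdbd$cefcdedaecc
  sorted[5] = cbgadedcdbd$cefcdedaec
  sorted[6] = ccbgadedcdbd$cefcdedae
  sorted[7] = cdbd$cefcdedaeccbgaded
  sorted[8] = cdedaeccbgadedcdbd$cef
  sorted[9] = cefcdedaeccbgadedcdbd$
  sorted[10] = d$cefcdedaeccbgadedcdb
  sorted[11] = daeccbgadedcdbd$cefcde
  sorted[12] = dbd$cefcdedaeccbgadedc
  sorted[13] = dcdbd$cefcdedaeccbgade
  sorted[14] = dedaeccbgadedcdbd$cefc
  sorted[15] = dedcdbd$cefcdedaeccbga
  sorted[16] = eccbgadedcdbd$cefcdeda
  sorted[17] = edaeccbgadedcdbd$cefcd
  sorted[18] = edcdbd$cefcdedaeccbgad
  sorted[19] = efcdedaeccbgadedcdbd$c
  sorted[20] = fcdedaeccbgadedcdbd$ce
  sorted[21] = gadedcdbd$cefcdedaeccb
sorted[21] = gadedcdbd$cefcdedaeccb

Answer: gadedcdbd$cefcdedaeccb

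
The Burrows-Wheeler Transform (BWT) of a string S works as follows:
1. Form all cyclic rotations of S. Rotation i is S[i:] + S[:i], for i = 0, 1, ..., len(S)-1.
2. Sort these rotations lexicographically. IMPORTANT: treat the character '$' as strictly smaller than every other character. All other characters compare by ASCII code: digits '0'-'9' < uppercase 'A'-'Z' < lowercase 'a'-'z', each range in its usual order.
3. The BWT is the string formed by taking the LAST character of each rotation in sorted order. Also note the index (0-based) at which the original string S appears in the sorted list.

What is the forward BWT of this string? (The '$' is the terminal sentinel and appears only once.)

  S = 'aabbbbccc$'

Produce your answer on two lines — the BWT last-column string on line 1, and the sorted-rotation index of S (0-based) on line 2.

Answer: c$aabbbccb
1

Derivation:
All 10 rotations (rotation i = S[i:]+S[:i]):
  rot[0] = aabbbbccc$
  rot[1] = abbbbccc$a
  rot[2] = bbbbccc$aa
  rot[3] = bbbccc$aab
  rot[4] = bbccc$aabb
  rot[5] = bccc$aabbb
  rot[6] = ccc$aabbbb
  rot[7] = cc$aabbbbc
  rot[8] = c$aabbbbcc
  rot[9] = $aabbbbccc
Sorted (with $ < everything):
  sorted[0] = $aabbbbccc  (last char: 'c')
  sorted[1] = aabbbbccc$  (last char: '$')
  sorted[2] = abbbbccc$a  (last char: 'a')
  sorted[3] = bbbbccc$aa  (last char: 'a')
  sorted[4] = bbbccc$aab  (last char: 'b')
  sorted[5] = bbccc$aabb  (last char: 'b')
  sorted[6] = bccc$aabbb  (last char: 'b')
  sorted[7] = c$aabbbbcc  (last char: 'c')
  sorted[8] = cc$aabbbbc  (last char: 'c')
  sorted[9] = ccc$aabbbb  (last char: 'b')
Last column: c$aabbbccb
Original string S is at sorted index 1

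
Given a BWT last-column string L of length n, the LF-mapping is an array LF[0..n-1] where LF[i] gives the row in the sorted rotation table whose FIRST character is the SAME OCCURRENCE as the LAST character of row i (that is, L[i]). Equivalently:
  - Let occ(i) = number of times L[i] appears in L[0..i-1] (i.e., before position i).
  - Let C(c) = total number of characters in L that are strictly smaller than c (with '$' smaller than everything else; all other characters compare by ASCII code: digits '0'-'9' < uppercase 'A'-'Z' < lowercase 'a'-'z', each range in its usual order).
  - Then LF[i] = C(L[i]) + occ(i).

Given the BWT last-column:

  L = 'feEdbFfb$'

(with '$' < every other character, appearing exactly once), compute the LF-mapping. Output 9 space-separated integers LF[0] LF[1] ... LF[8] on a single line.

Char counts: '$':1, 'E':1, 'F':1, 'b':2, 'd':1, 'e':1, 'f':2
C (first-col start): C('$')=0, C('E')=1, C('F')=2, C('b')=3, C('d')=5, C('e')=6, C('f')=7
L[0]='f': occ=0, LF[0]=C('f')+0=7+0=7
L[1]='e': occ=0, LF[1]=C('e')+0=6+0=6
L[2]='E': occ=0, LF[2]=C('E')+0=1+0=1
L[3]='d': occ=0, LF[3]=C('d')+0=5+0=5
L[4]='b': occ=0, LF[4]=C('b')+0=3+0=3
L[5]='F': occ=0, LF[5]=C('F')+0=2+0=2
L[6]='f': occ=1, LF[6]=C('f')+1=7+1=8
L[7]='b': occ=1, LF[7]=C('b')+1=3+1=4
L[8]='$': occ=0, LF[8]=C('$')+0=0+0=0

Answer: 7 6 1 5 3 2 8 4 0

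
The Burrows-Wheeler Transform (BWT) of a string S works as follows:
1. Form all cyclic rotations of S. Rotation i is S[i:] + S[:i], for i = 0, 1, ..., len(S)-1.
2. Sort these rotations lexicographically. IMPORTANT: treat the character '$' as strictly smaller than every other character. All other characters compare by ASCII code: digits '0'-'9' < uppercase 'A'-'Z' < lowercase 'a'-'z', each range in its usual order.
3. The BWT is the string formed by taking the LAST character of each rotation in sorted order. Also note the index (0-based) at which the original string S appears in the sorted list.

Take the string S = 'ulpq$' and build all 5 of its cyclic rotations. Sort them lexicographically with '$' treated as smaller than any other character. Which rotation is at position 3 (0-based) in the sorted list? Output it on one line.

Answer: q$ulp

Derivation:
All 5 rotations (rotation i = S[i:]+S[:i]):
  rot[0] = ulpq$
  rot[1] = lpq$u
  rot[2] = pq$ul
  rot[3] = q$ulp
  rot[4] = $ulpq
Sorted (with $ < everything):
  sorted[0] = $ulpq
  sorted[1] = lpq$u
  sorted[2] = pq$ul
  sorted[3] = q$ulp
  sorted[4] = ulpq$
sorted[3] = q$ulp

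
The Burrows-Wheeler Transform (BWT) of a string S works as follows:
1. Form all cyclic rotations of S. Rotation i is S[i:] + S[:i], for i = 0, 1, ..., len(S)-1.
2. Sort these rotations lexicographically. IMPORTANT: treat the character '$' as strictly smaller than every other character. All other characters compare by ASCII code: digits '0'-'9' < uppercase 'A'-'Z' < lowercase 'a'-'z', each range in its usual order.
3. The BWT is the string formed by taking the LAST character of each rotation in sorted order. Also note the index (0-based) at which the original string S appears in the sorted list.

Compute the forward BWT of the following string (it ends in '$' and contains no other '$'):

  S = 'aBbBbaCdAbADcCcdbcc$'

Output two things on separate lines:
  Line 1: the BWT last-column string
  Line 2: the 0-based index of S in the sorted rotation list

Answer: cbdabcaA$bABBdcDbCCc
8

Derivation:
All 20 rotations (rotation i = S[i:]+S[:i]):
  rot[0] = aBbBbaCdAbADcCcdbcc$
  rot[1] = BbBbaCdAbADcCcdbcc$a
  rot[2] = bBbaCdAbADcCcdbcc$aB
  rot[3] = BbaCdAbADcCcdbcc$aBb
  rot[4] = baCdAbADcCcdbcc$aBbB
  rot[5] = aCdAbADcCcdbcc$aBbBb
  rot[6] = CdAbADcCcdbcc$aBbBba
  rot[7] = dAbADcCcdbcc$aBbBbaC
  rot[8] = AbADcCcdbcc$aBbBbaCd
  rot[9] = bADcCcdbcc$aBbBbaCdA
  rot[10] = ADcCcdbcc$aBbBbaCdAb
  rot[11] = DcCcdbcc$aBbBbaCdAbA
  rot[12] = cCcdbcc$aBbBbaCdAbAD
  rot[13] = Ccdbcc$aBbBbaCdAbADc
  rot[14] = cdbcc$aBbBbaCdAbADcC
  rot[15] = dbcc$aBbBbaCdAbADcCc
  rot[16] = bcc$aBbBbaCdAbADcCcd
  rot[17] = cc$aBbBbaCdAbADcCcdb
  rot[18] = c$aBbBbaCdAbADcCcdbc
  rot[19] = $aBbBbaCdAbADcCcdbcc
Sorted (with $ < everything):
  sorted[0] = $aBbBbaCdAbADcCcdbcc  (last char: 'c')
  sorted[1] = ADcCcdbcc$aBbBbaCdAb  (last char: 'b')
  sorted[2] = AbADcCcdbcc$aBbBbaCd  (last char: 'd')
  sorted[3] = BbBbaCdAbADcCcdbcc$a  (last char: 'a')
  sorted[4] = BbaCdAbADcCcdbcc$aBb  (last char: 'b')
  sorted[5] = Ccdbcc$aBbBbaCdAbADc  (last char: 'c')
  sorted[6] = CdAbADcCcdbcc$aBbBba  (last char: 'a')
  sorted[7] = DcCcdbcc$aBbBbaCdAbA  (last char: 'A')
  sorted[8] = aBbBbaCdAbADcCcdbcc$  (last char: '$')
  sorted[9] = aCdAbADcCcdbcc$aBbBb  (last char: 'b')
  sorted[10] = bADcCcdbcc$aBbBbaCdA  (last char: 'A')
  sorted[11] = bBbaCdAbADcCcdbcc$aB  (last char: 'B')
  sorted[12] = baCdAbADcCcdbcc$aBbB  (last char: 'B')
  sorted[13] = bcc$aBbBbaCdAbADcCcd  (last char: 'd')
  sorted[14] = c$aBbBbaCdAbADcCcdbc  (last char: 'c')
  sorted[15] = cCcdbcc$aBbBbaCdAbAD  (last char: 'D')
  sorted[16] = cc$aBbBbaCdAbADcCcdb  (last char: 'b')
  sorted[17] = cdbcc$aBbBbaCdAbADcC  (last char: 'C')
  sorted[18] = dAbADcCcdbcc$aBbBbaC  (last char: 'C')
  sorted[19] = dbcc$aBbBbaCdAbADcCc  (last char: 'c')
Last column: cbdabcaA$bABBdcDbCCc
Original string S is at sorted index 8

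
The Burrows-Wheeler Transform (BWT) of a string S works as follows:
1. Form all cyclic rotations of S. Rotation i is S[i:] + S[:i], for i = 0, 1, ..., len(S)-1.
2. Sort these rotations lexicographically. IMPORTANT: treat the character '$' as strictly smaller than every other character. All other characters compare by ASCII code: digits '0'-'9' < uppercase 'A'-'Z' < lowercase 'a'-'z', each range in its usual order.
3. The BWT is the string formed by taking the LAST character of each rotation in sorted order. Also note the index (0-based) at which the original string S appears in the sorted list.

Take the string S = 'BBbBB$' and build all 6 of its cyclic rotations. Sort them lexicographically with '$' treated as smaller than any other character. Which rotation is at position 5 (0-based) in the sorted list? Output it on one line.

Answer: bBB$BB

Derivation:
All 6 rotations (rotation i = S[i:]+S[:i]):
  rot[0] = BBbBB$
  rot[1] = BbBB$B
  rot[2] = bBB$BB
  rot[3] = BB$BBb
  rot[4] = B$BBbB
  rot[5] = $BBbBB
Sorted (with $ < everything):
  sorted[0] = $BBbBB
  sorted[1] = B$BBbB
  sorted[2] = BB$BBb
  sorted[3] = BBbBB$
  sorted[4] = BbBB$B
  sorted[5] = bBB$BB
sorted[5] = bBB$BB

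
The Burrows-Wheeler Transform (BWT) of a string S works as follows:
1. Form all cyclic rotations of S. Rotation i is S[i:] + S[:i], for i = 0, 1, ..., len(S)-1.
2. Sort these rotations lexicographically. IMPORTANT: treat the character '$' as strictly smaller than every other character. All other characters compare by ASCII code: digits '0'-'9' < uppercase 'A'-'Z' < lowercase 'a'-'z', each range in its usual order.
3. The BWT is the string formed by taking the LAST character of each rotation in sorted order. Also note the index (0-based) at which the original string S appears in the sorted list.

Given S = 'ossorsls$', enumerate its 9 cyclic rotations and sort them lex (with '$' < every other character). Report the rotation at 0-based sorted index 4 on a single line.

All 9 rotations (rotation i = S[i:]+S[:i]):
  rot[0] = ossorsls$
  rot[1] = ssorsls$o
  rot[2] = sorsls$os
  rot[3] = orsls$oss
  rot[4] = rsls$osso
  rot[5] = sls$ossor
  rot[6] = ls$ossors
  rot[7] = s$ossorsl
  rot[8] = $ossorsls
Sorted (with $ < everything):
  sorted[0] = $ossorsls
  sorted[1] = ls$ossors
  sorted[2] = orsls$oss
  sorted[3] = ossorsls$
  sorted[4] = rsls$osso
  sorted[5] = s$ossorsl
  sorted[6] = sls$ossor
  sorted[7] = sorsls$os
  sorted[8] = ssorsls$o
sorted[4] = rsls$osso

Answer: rsls$osso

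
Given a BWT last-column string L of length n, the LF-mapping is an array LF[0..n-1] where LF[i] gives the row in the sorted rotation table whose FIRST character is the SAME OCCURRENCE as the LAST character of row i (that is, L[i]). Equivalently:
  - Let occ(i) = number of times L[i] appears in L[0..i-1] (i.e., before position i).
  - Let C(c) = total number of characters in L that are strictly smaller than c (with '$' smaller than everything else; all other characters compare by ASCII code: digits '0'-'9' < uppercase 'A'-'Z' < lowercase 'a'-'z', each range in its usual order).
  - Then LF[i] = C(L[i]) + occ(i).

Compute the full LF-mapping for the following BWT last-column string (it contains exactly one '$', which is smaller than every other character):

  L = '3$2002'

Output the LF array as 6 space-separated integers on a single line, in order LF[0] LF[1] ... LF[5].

Answer: 5 0 3 1 2 4

Derivation:
Char counts: '$':1, '0':2, '2':2, '3':1
C (first-col start): C('$')=0, C('0')=1, C('2')=3, C('3')=5
L[0]='3': occ=0, LF[0]=C('3')+0=5+0=5
L[1]='$': occ=0, LF[1]=C('$')+0=0+0=0
L[2]='2': occ=0, LF[2]=C('2')+0=3+0=3
L[3]='0': occ=0, LF[3]=C('0')+0=1+0=1
L[4]='0': occ=1, LF[4]=C('0')+1=1+1=2
L[5]='2': occ=1, LF[5]=C('2')+1=3+1=4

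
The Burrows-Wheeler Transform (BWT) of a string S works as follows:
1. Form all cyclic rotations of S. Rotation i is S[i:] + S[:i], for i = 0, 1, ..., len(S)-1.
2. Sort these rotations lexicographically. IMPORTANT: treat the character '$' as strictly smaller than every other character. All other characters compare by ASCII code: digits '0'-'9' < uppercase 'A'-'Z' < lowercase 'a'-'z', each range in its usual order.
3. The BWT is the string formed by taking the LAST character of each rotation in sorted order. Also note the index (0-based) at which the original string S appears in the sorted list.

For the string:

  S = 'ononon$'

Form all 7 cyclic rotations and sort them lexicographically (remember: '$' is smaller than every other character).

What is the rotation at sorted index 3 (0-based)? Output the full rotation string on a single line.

All 7 rotations (rotation i = S[i:]+S[:i]):
  rot[0] = ononon$
  rot[1] = nonon$o
  rot[2] = onon$on
  rot[3] = non$ono
  rot[4] = on$onon
  rot[5] = n$onono
  rot[6] = $ononon
Sorted (with $ < everything):
  sorted[0] = $ononon
  sorted[1] = n$onono
  sorted[2] = non$ono
  sorted[3] = nonon$o
  sorted[4] = on$onon
  sorted[5] = onon$on
  sorted[6] = ononon$
sorted[3] = nonon$o

Answer: nonon$o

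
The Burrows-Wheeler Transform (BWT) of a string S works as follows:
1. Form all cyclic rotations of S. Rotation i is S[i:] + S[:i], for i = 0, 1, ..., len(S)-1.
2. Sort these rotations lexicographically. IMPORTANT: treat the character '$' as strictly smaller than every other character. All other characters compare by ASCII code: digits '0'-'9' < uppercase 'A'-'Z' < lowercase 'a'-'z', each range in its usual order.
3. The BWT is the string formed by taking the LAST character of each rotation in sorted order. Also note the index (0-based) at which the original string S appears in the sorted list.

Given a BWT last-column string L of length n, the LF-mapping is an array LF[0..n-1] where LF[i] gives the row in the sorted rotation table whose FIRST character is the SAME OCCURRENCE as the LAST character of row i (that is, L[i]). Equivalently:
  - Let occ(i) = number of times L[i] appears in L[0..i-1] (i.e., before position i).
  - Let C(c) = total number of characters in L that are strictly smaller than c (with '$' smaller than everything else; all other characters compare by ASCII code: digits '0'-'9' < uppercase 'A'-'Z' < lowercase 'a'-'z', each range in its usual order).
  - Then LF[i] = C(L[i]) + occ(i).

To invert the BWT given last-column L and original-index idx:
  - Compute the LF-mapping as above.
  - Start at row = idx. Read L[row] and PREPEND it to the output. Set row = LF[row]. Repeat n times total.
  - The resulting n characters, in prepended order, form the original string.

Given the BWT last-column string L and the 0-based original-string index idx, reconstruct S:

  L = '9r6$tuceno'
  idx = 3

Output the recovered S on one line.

Answer: counter69$

Derivation:
LF mapping: 2 7 1 0 8 9 3 4 5 6
Walk LF starting at row 3, prepending L[row]:
  step 1: row=3, L[3]='$', prepend. Next row=LF[3]=0
  step 2: row=0, L[0]='9', prepend. Next row=LF[0]=2
  step 3: row=2, L[2]='6', prepend. Next row=LF[2]=1
  step 4: row=1, L[1]='r', prepend. Next row=LF[1]=7
  step 5: row=7, L[7]='e', prepend. Next row=LF[7]=4
  step 6: row=4, L[4]='t', prepend. Next row=LF[4]=8
  step 7: row=8, L[8]='n', prepend. Next row=LF[8]=5
  step 8: row=5, L[5]='u', prepend. Next row=LF[5]=9
  step 9: row=9, L[9]='o', prepend. Next row=LF[9]=6
  step 10: row=6, L[6]='c', prepend. Next row=LF[6]=3
Reversed output: counter69$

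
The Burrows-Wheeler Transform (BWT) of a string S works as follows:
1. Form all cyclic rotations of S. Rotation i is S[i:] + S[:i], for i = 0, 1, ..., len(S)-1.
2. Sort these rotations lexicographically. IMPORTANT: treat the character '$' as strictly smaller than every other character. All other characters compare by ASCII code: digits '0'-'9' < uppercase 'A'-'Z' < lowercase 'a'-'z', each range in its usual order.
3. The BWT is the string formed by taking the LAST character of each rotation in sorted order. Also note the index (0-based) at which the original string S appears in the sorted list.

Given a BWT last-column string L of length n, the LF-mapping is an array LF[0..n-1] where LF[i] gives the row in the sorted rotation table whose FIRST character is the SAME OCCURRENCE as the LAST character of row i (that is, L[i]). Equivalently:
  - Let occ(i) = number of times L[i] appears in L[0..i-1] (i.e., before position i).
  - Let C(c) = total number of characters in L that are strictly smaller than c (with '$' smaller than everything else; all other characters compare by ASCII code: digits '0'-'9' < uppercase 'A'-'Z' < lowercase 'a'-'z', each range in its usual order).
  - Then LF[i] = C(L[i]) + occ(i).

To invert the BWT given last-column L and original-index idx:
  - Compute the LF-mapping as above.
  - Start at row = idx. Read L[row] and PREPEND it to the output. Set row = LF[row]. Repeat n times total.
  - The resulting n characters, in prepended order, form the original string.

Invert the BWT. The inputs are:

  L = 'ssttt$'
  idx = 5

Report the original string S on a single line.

Answer: tttss$

Derivation:
LF mapping: 1 2 3 4 5 0
Walk LF starting at row 5, prepending L[row]:
  step 1: row=5, L[5]='$', prepend. Next row=LF[5]=0
  step 2: row=0, L[0]='s', prepend. Next row=LF[0]=1
  step 3: row=1, L[1]='s', prepend. Next row=LF[1]=2
  step 4: row=2, L[2]='t', prepend. Next row=LF[2]=3
  step 5: row=3, L[3]='t', prepend. Next row=LF[3]=4
  step 6: row=4, L[4]='t', prepend. Next row=LF[4]=5
Reversed output: tttss$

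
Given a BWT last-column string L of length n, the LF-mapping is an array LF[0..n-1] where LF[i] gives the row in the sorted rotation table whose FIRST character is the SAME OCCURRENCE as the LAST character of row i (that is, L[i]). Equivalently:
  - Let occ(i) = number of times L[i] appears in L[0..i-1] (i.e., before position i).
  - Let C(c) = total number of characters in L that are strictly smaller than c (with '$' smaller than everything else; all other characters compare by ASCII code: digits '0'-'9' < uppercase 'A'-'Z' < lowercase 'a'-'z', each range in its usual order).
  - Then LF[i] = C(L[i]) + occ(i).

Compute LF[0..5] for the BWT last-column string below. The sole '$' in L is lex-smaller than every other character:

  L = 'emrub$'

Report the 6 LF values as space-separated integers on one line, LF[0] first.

Char counts: '$':1, 'b':1, 'e':1, 'm':1, 'r':1, 'u':1
C (first-col start): C('$')=0, C('b')=1, C('e')=2, C('m')=3, C('r')=4, C('u')=5
L[0]='e': occ=0, LF[0]=C('e')+0=2+0=2
L[1]='m': occ=0, LF[1]=C('m')+0=3+0=3
L[2]='r': occ=0, LF[2]=C('r')+0=4+0=4
L[3]='u': occ=0, LF[3]=C('u')+0=5+0=5
L[4]='b': occ=0, LF[4]=C('b')+0=1+0=1
L[5]='$': occ=0, LF[5]=C('$')+0=0+0=0

Answer: 2 3 4 5 1 0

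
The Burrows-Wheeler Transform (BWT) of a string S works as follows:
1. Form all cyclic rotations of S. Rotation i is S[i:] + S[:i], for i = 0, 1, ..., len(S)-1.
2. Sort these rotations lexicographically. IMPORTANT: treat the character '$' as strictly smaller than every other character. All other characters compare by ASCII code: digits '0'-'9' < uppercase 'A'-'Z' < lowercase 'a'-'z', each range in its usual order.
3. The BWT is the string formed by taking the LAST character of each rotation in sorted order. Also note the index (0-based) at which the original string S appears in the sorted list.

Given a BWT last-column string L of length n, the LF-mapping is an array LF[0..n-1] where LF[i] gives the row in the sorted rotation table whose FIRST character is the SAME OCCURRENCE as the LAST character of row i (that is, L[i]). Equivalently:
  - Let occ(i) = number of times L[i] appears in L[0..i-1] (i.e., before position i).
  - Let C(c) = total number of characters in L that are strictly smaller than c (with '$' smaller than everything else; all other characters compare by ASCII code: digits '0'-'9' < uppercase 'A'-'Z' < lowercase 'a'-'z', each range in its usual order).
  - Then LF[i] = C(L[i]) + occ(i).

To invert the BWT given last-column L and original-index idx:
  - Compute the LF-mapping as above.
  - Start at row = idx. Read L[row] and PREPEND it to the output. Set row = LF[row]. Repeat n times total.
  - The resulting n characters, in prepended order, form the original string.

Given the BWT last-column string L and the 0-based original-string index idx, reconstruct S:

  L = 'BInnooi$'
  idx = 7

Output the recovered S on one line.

LF mapping: 1 2 4 5 6 7 3 0
Walk LF starting at row 7, prepending L[row]:
  step 1: row=7, L[7]='$', prepend. Next row=LF[7]=0
  step 2: row=0, L[0]='B', prepend. Next row=LF[0]=1
  step 3: row=1, L[1]='I', prepend. Next row=LF[1]=2
  step 4: row=2, L[2]='n', prepend. Next row=LF[2]=4
  step 5: row=4, L[4]='o', prepend. Next row=LF[4]=6
  step 6: row=6, L[6]='i', prepend. Next row=LF[6]=3
  step 7: row=3, L[3]='n', prepend. Next row=LF[3]=5
  step 8: row=5, L[5]='o', prepend. Next row=LF[5]=7
Reversed output: onionIB$

Answer: onionIB$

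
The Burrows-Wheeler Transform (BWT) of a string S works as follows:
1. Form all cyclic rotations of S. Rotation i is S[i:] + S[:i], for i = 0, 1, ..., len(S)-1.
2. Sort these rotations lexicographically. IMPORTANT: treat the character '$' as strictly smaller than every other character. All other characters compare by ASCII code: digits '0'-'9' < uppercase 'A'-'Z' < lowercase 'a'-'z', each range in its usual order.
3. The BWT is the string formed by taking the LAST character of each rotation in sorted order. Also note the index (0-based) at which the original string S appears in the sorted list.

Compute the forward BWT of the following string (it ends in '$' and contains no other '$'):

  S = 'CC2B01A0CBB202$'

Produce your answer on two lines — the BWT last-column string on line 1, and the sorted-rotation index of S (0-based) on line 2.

Answer: 2B2A00BC12BCC0$
14

Derivation:
All 15 rotations (rotation i = S[i:]+S[:i]):
  rot[0] = CC2B01A0CBB202$
  rot[1] = C2B01A0CBB202$C
  rot[2] = 2B01A0CBB202$CC
  rot[3] = B01A0CBB202$CC2
  rot[4] = 01A0CBB202$CC2B
  rot[5] = 1A0CBB202$CC2B0
  rot[6] = A0CBB202$CC2B01
  rot[7] = 0CBB202$CC2B01A
  rot[8] = CBB202$CC2B01A0
  rot[9] = BB202$CC2B01A0C
  rot[10] = B202$CC2B01A0CB
  rot[11] = 202$CC2B01A0CBB
  rot[12] = 02$CC2B01A0CBB2
  rot[13] = 2$CC2B01A0CBB20
  rot[14] = $CC2B01A0CBB202
Sorted (with $ < everything):
  sorted[0] = $CC2B01A0CBB202  (last char: '2')
  sorted[1] = 01A0CBB202$CC2B  (last char: 'B')
  sorted[2] = 02$CC2B01A0CBB2  (last char: '2')
  sorted[3] = 0CBB202$CC2B01A  (last char: 'A')
  sorted[4] = 1A0CBB202$CC2B0  (last char: '0')
  sorted[5] = 2$CC2B01A0CBB20  (last char: '0')
  sorted[6] = 202$CC2B01A0CBB  (last char: 'B')
  sorted[7] = 2B01A0CBB202$CC  (last char: 'C')
  sorted[8] = A0CBB202$CC2B01  (last char: '1')
  sorted[9] = B01A0CBB202$CC2  (last char: '2')
  sorted[10] = B202$CC2B01A0CB  (last char: 'B')
  sorted[11] = BB202$CC2B01A0C  (last char: 'C')
  sorted[12] = C2B01A0CBB202$C  (last char: 'C')
  sorted[13] = CBB202$CC2B01A0  (last char: '0')
  sorted[14] = CC2B01A0CBB202$  (last char: '$')
Last column: 2B2A00BC12BCC0$
Original string S is at sorted index 14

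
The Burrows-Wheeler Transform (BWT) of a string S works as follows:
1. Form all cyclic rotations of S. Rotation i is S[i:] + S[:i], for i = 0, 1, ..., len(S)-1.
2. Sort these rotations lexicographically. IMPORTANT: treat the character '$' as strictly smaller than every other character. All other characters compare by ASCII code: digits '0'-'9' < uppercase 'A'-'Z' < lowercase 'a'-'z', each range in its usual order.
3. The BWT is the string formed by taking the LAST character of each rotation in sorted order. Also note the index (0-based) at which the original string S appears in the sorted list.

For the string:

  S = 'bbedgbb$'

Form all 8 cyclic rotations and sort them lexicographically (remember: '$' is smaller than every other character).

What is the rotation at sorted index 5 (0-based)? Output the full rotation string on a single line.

Answer: dgbb$bbe

Derivation:
All 8 rotations (rotation i = S[i:]+S[:i]):
  rot[0] = bbedgbb$
  rot[1] = bedgbb$b
  rot[2] = edgbb$bb
  rot[3] = dgbb$bbe
  rot[4] = gbb$bbed
  rot[5] = bb$bbedg
  rot[6] = b$bbedgb
  rot[7] = $bbedgbb
Sorted (with $ < everything):
  sorted[0] = $bbedgbb
  sorted[1] = b$bbedgb
  sorted[2] = bb$bbedg
  sorted[3] = bbedgbb$
  sorted[4] = bedgbb$b
  sorted[5] = dgbb$bbe
  sorted[6] = edgbb$bb
  sorted[7] = gbb$bbed
sorted[5] = dgbb$bbe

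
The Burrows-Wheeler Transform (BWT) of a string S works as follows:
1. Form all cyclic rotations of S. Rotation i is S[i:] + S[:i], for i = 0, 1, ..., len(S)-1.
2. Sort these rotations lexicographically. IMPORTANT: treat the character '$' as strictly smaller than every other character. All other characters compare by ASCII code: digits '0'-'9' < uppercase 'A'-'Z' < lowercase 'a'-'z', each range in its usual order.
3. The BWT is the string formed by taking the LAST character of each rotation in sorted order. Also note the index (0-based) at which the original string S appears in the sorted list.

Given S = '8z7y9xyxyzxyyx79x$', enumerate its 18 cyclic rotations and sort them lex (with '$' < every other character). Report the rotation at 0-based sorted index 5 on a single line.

All 18 rotations (rotation i = S[i:]+S[:i]):
  rot[0] = 8z7y9xyxyzxyyx79x$
  rot[1] = z7y9xyxyzxyyx79x$8
  rot[2] = 7y9xyxyzxyyx79x$8z
  rot[3] = y9xyxyzxyyx79x$8z7
  rot[4] = 9xyxyzxyyx79x$8z7y
  rot[5] = xyxyzxyyx79x$8z7y9
  rot[6] = yxyzxyyx79x$8z7y9x
  rot[7] = xyzxyyx79x$8z7y9xy
  rot[8] = yzxyyx79x$8z7y9xyx
  rot[9] = zxyyx79x$8z7y9xyxy
  rot[10] = xyyx79x$8z7y9xyxyz
  rot[11] = yyx79x$8z7y9xyxyzx
  rot[12] = yx79x$8z7y9xyxyzxy
  rot[13] = x79x$8z7y9xyxyzxyy
  rot[14] = 79x$8z7y9xyxyzxyyx
  rot[15] = 9x$8z7y9xyxyzxyyx7
  rot[16] = x$8z7y9xyxyzxyyx79
  rot[17] = $8z7y9xyxyzxyyx79x
Sorted (with $ < everything):
  sorted[0] = $8z7y9xyxyzxyyx79x
  sorted[1] = 79x$8z7y9xyxyzxyyx
  sorted[2] = 7y9xyxyzxyyx79x$8z
  sorted[3] = 8z7y9xyxyzxyyx79x$
  sorted[4] = 9x$8z7y9xyxyzxyyx7
  sorted[5] = 9xyxyzxyyx79x$8z7y
  sorted[6] = x$8z7y9xyxyzxyyx79
  sorted[7] = x79x$8z7y9xyxyzxyy
  sorted[8] = xyxyzxyyx79x$8z7y9
  sorted[9] = xyyx79x$8z7y9xyxyz
  sorted[10] = xyzxyyx79x$8z7y9xy
  sorted[11] = y9xyxyzxyyx79x$8z7
  sorted[12] = yx79x$8z7y9xyxyzxy
  sorted[13] = yxyzxyyx79x$8z7y9x
  sorted[14] = yyx79x$8z7y9xyxyzx
  sorted[15] = yzxyyx79x$8z7y9xyx
  sorted[16] = z7y9xyxyzxyyx79x$8
  sorted[17] = zxyyx79x$8z7y9xyxy
sorted[5] = 9xyxyzxyyx79x$8z7y

Answer: 9xyxyzxyyx79x$8z7y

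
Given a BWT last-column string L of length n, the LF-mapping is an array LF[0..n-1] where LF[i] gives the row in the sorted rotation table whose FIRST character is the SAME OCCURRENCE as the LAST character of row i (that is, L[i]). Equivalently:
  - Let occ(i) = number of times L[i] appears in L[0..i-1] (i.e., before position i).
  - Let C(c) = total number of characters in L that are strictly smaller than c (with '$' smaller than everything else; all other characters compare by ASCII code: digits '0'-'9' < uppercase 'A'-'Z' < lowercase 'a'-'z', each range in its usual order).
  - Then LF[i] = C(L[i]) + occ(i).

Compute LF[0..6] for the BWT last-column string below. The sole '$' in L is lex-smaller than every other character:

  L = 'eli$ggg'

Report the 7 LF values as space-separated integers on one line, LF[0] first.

Char counts: '$':1, 'e':1, 'g':3, 'i':1, 'l':1
C (first-col start): C('$')=0, C('e')=1, C('g')=2, C('i')=5, C('l')=6
L[0]='e': occ=0, LF[0]=C('e')+0=1+0=1
L[1]='l': occ=0, LF[1]=C('l')+0=6+0=6
L[2]='i': occ=0, LF[2]=C('i')+0=5+0=5
L[3]='$': occ=0, LF[3]=C('$')+0=0+0=0
L[4]='g': occ=0, LF[4]=C('g')+0=2+0=2
L[5]='g': occ=1, LF[5]=C('g')+1=2+1=3
L[6]='g': occ=2, LF[6]=C('g')+2=2+2=4

Answer: 1 6 5 0 2 3 4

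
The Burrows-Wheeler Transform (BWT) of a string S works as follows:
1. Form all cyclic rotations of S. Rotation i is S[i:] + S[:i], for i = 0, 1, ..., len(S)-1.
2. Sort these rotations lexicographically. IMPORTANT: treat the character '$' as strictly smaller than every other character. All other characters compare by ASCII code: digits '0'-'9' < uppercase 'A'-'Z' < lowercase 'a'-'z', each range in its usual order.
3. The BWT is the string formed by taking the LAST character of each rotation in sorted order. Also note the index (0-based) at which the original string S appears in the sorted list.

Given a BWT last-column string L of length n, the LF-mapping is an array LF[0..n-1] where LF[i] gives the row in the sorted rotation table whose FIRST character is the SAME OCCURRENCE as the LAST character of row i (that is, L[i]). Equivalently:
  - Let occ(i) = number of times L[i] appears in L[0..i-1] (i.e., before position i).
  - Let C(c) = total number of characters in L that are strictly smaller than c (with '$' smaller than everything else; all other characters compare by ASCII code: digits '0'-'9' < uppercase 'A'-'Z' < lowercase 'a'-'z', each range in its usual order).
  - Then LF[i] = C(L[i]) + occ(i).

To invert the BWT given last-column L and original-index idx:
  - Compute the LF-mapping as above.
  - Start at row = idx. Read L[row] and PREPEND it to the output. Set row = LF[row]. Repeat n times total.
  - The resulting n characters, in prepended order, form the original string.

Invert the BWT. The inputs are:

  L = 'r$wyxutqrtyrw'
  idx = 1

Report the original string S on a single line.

LF mapping: 2 0 8 11 10 7 5 1 3 6 12 4 9
Walk LF starting at row 1, prepending L[row]:
  step 1: row=1, L[1]='$', prepend. Next row=LF[1]=0
  step 2: row=0, L[0]='r', prepend. Next row=LF[0]=2
  step 3: row=2, L[2]='w', prepend. Next row=LF[2]=8
  step 4: row=8, L[8]='r', prepend. Next row=LF[8]=3
  step 5: row=3, L[3]='y', prepend. Next row=LF[3]=11
  step 6: row=11, L[11]='r', prepend. Next row=LF[11]=4
  step 7: row=4, L[4]='x', prepend. Next row=LF[4]=10
  step 8: row=10, L[10]='y', prepend. Next row=LF[10]=12
  step 9: row=12, L[12]='w', prepend. Next row=LF[12]=9
  step 10: row=9, L[9]='t', prepend. Next row=LF[9]=6
  step 11: row=6, L[6]='t', prepend. Next row=LF[6]=5
  step 12: row=5, L[5]='u', prepend. Next row=LF[5]=7
  step 13: row=7, L[7]='q', prepend. Next row=LF[7]=1
Reversed output: quttwyxryrwr$

Answer: quttwyxryrwr$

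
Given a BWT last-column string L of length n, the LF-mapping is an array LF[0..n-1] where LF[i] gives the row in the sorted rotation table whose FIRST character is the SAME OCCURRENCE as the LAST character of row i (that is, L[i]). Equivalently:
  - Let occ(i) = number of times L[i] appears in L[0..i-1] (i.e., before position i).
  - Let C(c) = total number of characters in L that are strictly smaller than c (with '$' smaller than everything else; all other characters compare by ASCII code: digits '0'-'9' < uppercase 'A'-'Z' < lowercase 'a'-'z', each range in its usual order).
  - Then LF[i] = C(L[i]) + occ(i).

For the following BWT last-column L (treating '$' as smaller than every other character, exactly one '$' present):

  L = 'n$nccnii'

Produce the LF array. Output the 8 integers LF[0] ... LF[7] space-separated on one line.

Answer: 5 0 6 1 2 7 3 4

Derivation:
Char counts: '$':1, 'c':2, 'i':2, 'n':3
C (first-col start): C('$')=0, C('c')=1, C('i')=3, C('n')=5
L[0]='n': occ=0, LF[0]=C('n')+0=5+0=5
L[1]='$': occ=0, LF[1]=C('$')+0=0+0=0
L[2]='n': occ=1, LF[2]=C('n')+1=5+1=6
L[3]='c': occ=0, LF[3]=C('c')+0=1+0=1
L[4]='c': occ=1, LF[4]=C('c')+1=1+1=2
L[5]='n': occ=2, LF[5]=C('n')+2=5+2=7
L[6]='i': occ=0, LF[6]=C('i')+0=3+0=3
L[7]='i': occ=1, LF[7]=C('i')+1=3+1=4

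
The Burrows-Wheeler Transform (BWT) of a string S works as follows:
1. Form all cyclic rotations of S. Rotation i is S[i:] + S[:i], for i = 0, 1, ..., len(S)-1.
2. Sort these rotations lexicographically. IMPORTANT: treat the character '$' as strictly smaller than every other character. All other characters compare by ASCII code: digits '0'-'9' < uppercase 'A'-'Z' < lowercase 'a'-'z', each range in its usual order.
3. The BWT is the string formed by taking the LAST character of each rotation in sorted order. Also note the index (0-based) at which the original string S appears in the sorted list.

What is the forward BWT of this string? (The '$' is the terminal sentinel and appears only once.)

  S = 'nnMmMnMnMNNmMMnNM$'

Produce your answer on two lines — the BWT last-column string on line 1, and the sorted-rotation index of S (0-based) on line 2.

All 18 rotations (rotation i = S[i:]+S[:i]):
  rot[0] = nnMmMnMnMNNmMMnNM$
  rot[1] = nMmMnMnMNNmMMnNM$n
  rot[2] = MmMnMnMNNmMMnNM$nn
  rot[3] = mMnMnMNNmMMnNM$nnM
  rot[4] = MnMnMNNmMMnNM$nnMm
  rot[5] = nMnMNNmMMnNM$nnMmM
  rot[6] = MnMNNmMMnNM$nnMmMn
  rot[7] = nMNNmMMnNM$nnMmMnM
  rot[8] = MNNmMMnNM$nnMmMnMn
  rot[9] = NNmMMnNM$nnMmMnMnM
  rot[10] = NmMMnNM$nnMmMnMnMN
  rot[11] = mMMnNM$nnMmMnMnMNN
  rot[12] = MMnNM$nnMmMnMnMNNm
  rot[13] = MnNM$nnMmMnMnMNNmM
  rot[14] = nNM$nnMmMnMnMNNmMM
  rot[15] = NM$nnMmMnMnMNNmMMn
  rot[16] = M$nnMmMnMnMNNmMMnN
  rot[17] = $nnMmMnMnMNNmMMnNM
Sorted (with $ < everything):
  sorted[0] = $nnMmMnMnMNNmMMnNM  (last char: 'M')
  sorted[1] = M$nnMmMnMnMNNmMMnN  (last char: 'N')
  sorted[2] = MMnNM$nnMmMnMnMNNm  (last char: 'm')
  sorted[3] = MNNmMMnNM$nnMmMnMn  (last char: 'n')
  sorted[4] = MmMnMnMNNmMMnNM$nn  (last char: 'n')
  sorted[5] = MnMNNmMMnNM$nnMmMn  (last char: 'n')
  sorted[6] = MnMnMNNmMMnNM$nnMm  (last char: 'm')
  sorted[7] = MnNM$nnMmMnMnMNNmM  (last char: 'M')
  sorted[8] = NM$nnMmMnMnMNNmMMn  (last char: 'n')
  sorted[9] = NNmMMnNM$nnMmMnMnM  (last char: 'M')
  sorted[10] = NmMMnNM$nnMmMnMnMN  (last char: 'N')
  sorted[11] = mMMnNM$nnMmMnMnMNN  (last char: 'N')
  sorted[12] = mMnMnMNNmMMnNM$nnM  (last char: 'M')
  sorted[13] = nMNNmMMnNM$nnMmMnM  (last char: 'M')
  sorted[14] = nMmMnMnMNNmMMnNM$n  (last char: 'n')
  sorted[15] = nMnMNNmMMnNM$nnMmM  (last char: 'M')
  sorted[16] = nNM$nnMmMnMnMNNmMM  (last char: 'M')
  sorted[17] = nnMmMnMnMNNmMMnNM$  (last char: '$')
Last column: MNmnnnmMnMNNMMnMM$
Original string S is at sorted index 17

Answer: MNmnnnmMnMNNMMnMM$
17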